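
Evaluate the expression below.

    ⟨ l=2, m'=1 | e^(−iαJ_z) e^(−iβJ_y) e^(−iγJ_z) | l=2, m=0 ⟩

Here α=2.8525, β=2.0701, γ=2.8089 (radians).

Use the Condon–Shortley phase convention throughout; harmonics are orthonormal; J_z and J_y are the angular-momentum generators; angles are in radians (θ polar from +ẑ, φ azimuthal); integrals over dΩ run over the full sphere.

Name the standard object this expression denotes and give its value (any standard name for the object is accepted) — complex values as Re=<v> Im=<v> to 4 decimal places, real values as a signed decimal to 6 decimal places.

Wigner D-matrix element, Re=-0.4935 Im=-0.1468

This is a Wigner D-matrix element — the rotation-matrix element ⟨l m'| R(α,β,γ) |l m⟩ in the angular-momentum basis.
D^2_{1,0}(2.8525,2.0701,2.8089) = e^{-i·1·2.8525}·d^2_{1,0}(2.0701)·e^{-i·0·2.8089}. Compute d first:
With c≡cos(β/2)=0.510483 and s≡sin(β/2)=0.859888, N=[6·1·2·2]^{1/2}=4.898979
The bounds max(0,m−m')=0 and min(l+m,l−m')=1 give 2 terms
  k=0: (−1)^1·4.8990/(2)·0.5105^3·0.8599^1 = -0.280195
  k=1: (−1)^2·4.8990/(2)·0.5105^1·0.8599^3 = +0.795028
d^2_{1,0}(2.0701) = -0.280195 +0.795028 = +0.514832
Attach z-rotation phases: D = e^{-i(1)(2.8525)}·(+0.514832)·e^{-i(0)(2.8089)} = -0.493468-0.146770i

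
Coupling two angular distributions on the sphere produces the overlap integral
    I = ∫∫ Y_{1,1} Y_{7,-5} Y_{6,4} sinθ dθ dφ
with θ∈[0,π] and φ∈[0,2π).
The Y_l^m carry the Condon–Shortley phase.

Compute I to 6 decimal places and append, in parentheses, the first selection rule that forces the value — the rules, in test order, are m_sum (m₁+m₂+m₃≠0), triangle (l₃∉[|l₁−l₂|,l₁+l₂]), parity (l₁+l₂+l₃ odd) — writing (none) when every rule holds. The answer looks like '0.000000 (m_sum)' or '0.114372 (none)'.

m-sum 0 ✓  L=14 even ✓  6≤6≤8 ✓
Π(2lᵢ+1) = 3×15×13 = 585
triangle coeff Δ(1,7,6) = 1/1365
Σ_t [1,1]: t=1:−1/518400 = -1/518400
(3j)²=7/195 [(1 7 6; 0 0 0)], sign=-1
Σ_t [0,0]: t=0:+1/14515200 = 1/14515200
(3j)²=22/455 [(1 7 6; 1 -5 4)], sign=+1
⇒ 4πI² = 66/65
I = (-1)√(66/65/(4π)) = -0.28425647
No selection rule forces the value: the integral is nonzero (none).

-0.284256 (none)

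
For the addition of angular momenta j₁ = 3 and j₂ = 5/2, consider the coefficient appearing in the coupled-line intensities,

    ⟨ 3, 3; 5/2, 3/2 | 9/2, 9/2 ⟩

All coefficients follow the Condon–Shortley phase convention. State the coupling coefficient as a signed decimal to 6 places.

triangle: 1!·5!·4!/11! = 2880/39916800
(j±m)!: 6!·0!·4!·1!·9!·0! = 6270566400
prefactor² = (2J+1)·Δ·N² = 49766400/11
  k=0: +1/(0!·1!·0!·4!·5!·0!) = 1/2880
Σ = 1/2880  ⇒  CG² = 49766400/11·(1/2880)² = 6/11
CG = +√(6/11) = +0.738549

+√(6/11) = +0.738549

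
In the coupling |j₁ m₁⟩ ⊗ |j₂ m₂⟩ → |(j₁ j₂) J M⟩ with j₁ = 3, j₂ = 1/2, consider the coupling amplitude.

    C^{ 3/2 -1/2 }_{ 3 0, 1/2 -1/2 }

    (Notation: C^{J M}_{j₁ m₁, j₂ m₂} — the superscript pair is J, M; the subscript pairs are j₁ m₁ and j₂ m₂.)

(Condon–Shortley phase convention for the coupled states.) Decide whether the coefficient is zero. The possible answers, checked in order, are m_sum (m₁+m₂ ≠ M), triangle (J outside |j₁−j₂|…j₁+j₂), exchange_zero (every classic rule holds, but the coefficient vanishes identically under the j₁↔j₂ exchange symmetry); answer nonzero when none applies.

triangle

m-sum: m₁+m₂ = 0+(-1/2) = -1/2, M = -1/2  ✓
triangle: need |j₁−j₂| ≤ J ≤ j₁+j₂, i.e. J ∈ [5/2, 7/2]; J = 3/2 is outside ✗ ⇒ coefficient is 0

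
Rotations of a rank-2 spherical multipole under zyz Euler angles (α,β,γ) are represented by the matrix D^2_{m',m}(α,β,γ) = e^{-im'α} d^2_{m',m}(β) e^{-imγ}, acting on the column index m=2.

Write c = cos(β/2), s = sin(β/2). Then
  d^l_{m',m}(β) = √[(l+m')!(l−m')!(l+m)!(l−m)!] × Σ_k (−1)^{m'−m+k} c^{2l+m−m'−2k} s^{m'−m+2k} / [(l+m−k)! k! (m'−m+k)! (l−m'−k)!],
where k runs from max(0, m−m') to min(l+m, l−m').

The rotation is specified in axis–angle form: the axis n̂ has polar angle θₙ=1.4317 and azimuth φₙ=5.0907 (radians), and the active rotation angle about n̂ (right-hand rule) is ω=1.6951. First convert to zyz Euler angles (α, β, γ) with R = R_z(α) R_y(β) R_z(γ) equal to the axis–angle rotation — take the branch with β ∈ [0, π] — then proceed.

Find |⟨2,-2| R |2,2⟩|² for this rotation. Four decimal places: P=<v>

Axis–angle → zyz. n̂ = (sinθₙcosφₙ, sinθₙsinφₙ, cosθₙ) = (+0.365784, -0.920314, +0.138648), ω = 1.6951.
R = I cosω + sinω [n̂]ₓ + (1−cosω) n̂n̂ᵀ gives
  R = [+0.026403, -0.515952, -0.856210; -0.240795, +0.828006, -0.506382; +0.970217, +0.219542, -0.102377]
β = atan2(√(R₁₃²+R₂₃²), R₃₃) = 1.673353; α = atan2(R₂₃, R₁₃) mod 2π = 3.675681; γ = atan2(R₃₂, −R₃₁) mod 2π = 2.919059
Split into d^2_{-2,2}(β=1.6734) × two z-phases.
c=cos(1.673353/2)=0.669934, s=sin(1.673353/2)=0.742421; N=√[1·24·24·1]=24.000000
Admissible k: 4..4 (factorial args all ≥0)
  k=4: (−1)^0·24.0000/(24)·0.6699^0·0.7424^4 = +0.303809
d^2_{-2,2}(1.6734) = +0.303809
|D^2_{-2,2}|² = |d^2_{-2,2}(β)|² = (+0.303809)² = 0.092300 (the z-rotation phases have unit modulus)

P=0.0923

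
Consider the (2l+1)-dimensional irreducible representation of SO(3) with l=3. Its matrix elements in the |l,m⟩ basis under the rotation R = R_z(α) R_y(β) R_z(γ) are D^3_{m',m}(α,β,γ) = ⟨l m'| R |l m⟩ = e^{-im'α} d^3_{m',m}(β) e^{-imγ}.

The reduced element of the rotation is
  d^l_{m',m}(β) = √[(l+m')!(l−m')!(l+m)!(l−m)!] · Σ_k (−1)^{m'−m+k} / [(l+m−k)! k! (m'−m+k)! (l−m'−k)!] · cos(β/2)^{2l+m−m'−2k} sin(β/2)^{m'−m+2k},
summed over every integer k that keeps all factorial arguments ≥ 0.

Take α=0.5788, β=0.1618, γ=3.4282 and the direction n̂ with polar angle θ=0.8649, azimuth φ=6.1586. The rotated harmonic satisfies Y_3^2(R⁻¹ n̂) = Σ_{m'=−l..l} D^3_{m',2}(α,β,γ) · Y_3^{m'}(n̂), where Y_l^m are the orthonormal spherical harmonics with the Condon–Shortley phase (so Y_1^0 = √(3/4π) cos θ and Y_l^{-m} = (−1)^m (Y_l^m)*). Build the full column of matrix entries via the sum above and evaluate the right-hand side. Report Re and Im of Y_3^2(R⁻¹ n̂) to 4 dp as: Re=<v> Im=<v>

Need the full column D^3_{m',2} for m'=−3..3 at α=0.5788, β=0.1618, γ=3.4282.
cos(β/2)=0.996729, sin(β/2)=0.080812
d^3_{-3,2}: single k=5 term ⇒ +0.000008;  D = +0.000003+0.000008i
d^3_{-2,2}: k∈[4..5] ⇒ +0.000212 -0.000000 = +0.000212;  D = +0.000176+0.000117i
d^3_{-1,2}: k∈[3..4] ⇒ +0.003305 -0.000011 = +0.003294;  D = +0.003294+0.000018i
d^3_{0,2}: k∈[2..3] ⇒ +0.035304 -0.000232 = +0.035072;  D = +0.029466-0.019021i
d^3_{1,2}: k∈[1..2] ⇒ +0.251398 -0.003305 = +0.248092;  D = +0.100886-0.226654i
d^3_{2,2}: k∈[0..1] ⇒ +0.980536 -0.032228 = +0.948308;  D = -0.151100-0.936193i
d^3_{3,2}: single k=0 term ⇒ -0.194732;  D = +0.131135+0.143958i
Y_3^{m'}(θ=0.8649,φ=6.1586) and Σ D·Y over m':
  (+0.0000+0.0000i)·(+0.1712+0.0671i)  (+0.0002+0.0001i)·(+0.3721+0.0947i)  (+0.0033+0.0000i)·(+0.2695+0.0337i)  (+0.0295-0.0190i)·(-0.2169+0.0000i)  (+0.1009-0.2267i)·(-0.2695+0.0337i)  (-0.1511-0.9362i)·(+0.3721-0.0947i)  (+0.1311+0.1440i)·(-0.1712+0.0671i)
Y_3^2(R⁻¹ n̂) = -0.201975-0.281125i

Re=-0.2020 Im=-0.2811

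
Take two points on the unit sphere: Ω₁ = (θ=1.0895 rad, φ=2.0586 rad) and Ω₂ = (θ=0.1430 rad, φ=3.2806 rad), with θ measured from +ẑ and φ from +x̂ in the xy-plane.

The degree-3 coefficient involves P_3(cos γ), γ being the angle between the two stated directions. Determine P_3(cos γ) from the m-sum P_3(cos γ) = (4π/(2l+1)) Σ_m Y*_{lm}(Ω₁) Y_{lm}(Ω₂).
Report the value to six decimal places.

-0.436977

Term-by-term m-sum for l=3 (normalisation 4π/7 = 1.795196):
  m=-3: Y*=(0.288897, -0.031143)  Y=(-0.001104, 0.000489)  product (-0.000304, 0.000176)
  m=-2: Y*=(-0.208410, -0.307799)  Y=(0.019756, -0.005638)  product (-0.005853, -0.004906)
  m=-1: Y*=(-0.009602, 0.018097)  Y=(-0.177821, 0.024879)  product (0.001257, -0.003457)
  m=+0: Y*=(-0.333154, -0.000000)  Y=(0.701225, 0.000000)  product (-0.233616, -0.000000)
  m=+1: Y*=(0.009602, 0.018097)  Y=(0.177821, 0.024879)  product (0.001257, 0.003457)
  m=+2: Y*=(-0.208410, 0.307799)  Y=(0.019756, 0.005638)  product (-0.005853, 0.004906)
  m=+3: Y*=(-0.288897, -0.031143)  Y=(0.001104, 0.000489)  product (-0.000304, -0.000176)
Total Σ_m = (-0.243415, 0.000000). Multiply by 1.795196: (-0.436977, 0.000000). P_3(cos γ) = -0.436977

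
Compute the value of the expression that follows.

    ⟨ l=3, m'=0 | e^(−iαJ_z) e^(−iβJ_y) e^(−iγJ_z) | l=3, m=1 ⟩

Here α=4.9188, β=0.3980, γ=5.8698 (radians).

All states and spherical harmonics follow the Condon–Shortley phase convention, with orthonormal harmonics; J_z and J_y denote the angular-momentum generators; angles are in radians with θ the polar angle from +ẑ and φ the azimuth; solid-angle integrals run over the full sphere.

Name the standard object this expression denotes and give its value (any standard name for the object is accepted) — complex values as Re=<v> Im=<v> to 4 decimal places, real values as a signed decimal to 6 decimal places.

This is a Wigner D-matrix element — the rotation-matrix element ⟨l m'| R(α,β,γ) |l m⟩ in the angular-momentum basis.
D^3_{0,1}(4.9188,0.3980,5.8698) = e^{-i·0·4.9188}·d^3_{0,1}(0.3980)·e^{-i·1·5.8698}. Compute d first:
With c≡cos(β/2)=0.980265 and s≡sin(β/2)=0.197689, N=[6·6·24·2]^{1/2}=41.569219
k: max(0,(1)−(0))=1 … min(3+(1),3−(0))=3
  k=1: (−1)^0·41.5692/(12)·0.9803^5·0.1977^1 = +0.619855
  k=2: (−1)^1·41.5692/(4)·0.9803^3·0.1977^3 = -0.075629
  k=3: (−1)^2·41.5692/(12)·0.9803^1·0.1977^5 = +0.001025
d^3_{0,1}(0.3980) = +0.619855 -0.075629 +0.001025 = +0.545251
D = (+1.000000+0.000000i)·(+0.545251)·(+0.915766+0.401712i) = +0.499323+0.219034i

Wigner D-matrix element, Re=0.4993 Im=0.2190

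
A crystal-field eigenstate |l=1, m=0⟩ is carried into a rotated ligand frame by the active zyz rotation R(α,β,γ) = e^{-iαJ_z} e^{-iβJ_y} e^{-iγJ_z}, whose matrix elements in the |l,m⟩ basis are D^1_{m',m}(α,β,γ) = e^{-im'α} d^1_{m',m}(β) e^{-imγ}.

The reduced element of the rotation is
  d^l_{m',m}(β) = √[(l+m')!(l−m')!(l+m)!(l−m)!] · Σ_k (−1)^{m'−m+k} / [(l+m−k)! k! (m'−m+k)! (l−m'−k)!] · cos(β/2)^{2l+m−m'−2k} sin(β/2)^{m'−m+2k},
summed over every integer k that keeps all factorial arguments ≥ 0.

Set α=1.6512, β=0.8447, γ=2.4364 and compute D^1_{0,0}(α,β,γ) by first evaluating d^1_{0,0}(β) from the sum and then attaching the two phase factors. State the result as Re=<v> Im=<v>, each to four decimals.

Re=0.6640 Im=0.0000

First d^1_{0,0}(β=0.8447), then the phase factors e^{-i(0)α} and e^{-i(0)γ}:
c=cos(0.844700/2)=0.912128, s=sin(0.844700/2)=0.409905; N=√[1·1·1·1]=1.000000
Admissible k: 0..1 (factorial args all ≥0)
  k=0: (−1)^0·1.0000/(1)·0.9121^2·0.4099^0 = +0.831978
  k=1: (−1)^1·1.0000/(1)·0.9121^0·0.4099^2 = -0.168022
d^1_{0,0}(0.8447) = +0.831978 -0.168022 = +0.663956
Attach z-rotation phases: D = e^{-i(0)(1.6512)}·(+0.663956)·e^{-i(0)(2.4364)} = +0.663956+0.000000i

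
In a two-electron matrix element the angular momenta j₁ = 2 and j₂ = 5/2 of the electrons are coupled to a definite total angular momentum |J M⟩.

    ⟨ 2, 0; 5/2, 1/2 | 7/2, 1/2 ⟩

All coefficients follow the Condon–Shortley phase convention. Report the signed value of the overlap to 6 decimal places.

−√(4/105) ≈ -0.195180

√[8·1!3!4!/9! · 2!2!3!2!4!3!] = √(768/35)
  +(−1)^0/∏(0,1,2,3,1,1)! = 1/12  (running 1/12)
  +(−1)^1/∏(1,0,1,2,2,2)! = -1/8  (running -1/24)
⟨..|..⟩ = √(768/35)·(-1/24) = -0.195180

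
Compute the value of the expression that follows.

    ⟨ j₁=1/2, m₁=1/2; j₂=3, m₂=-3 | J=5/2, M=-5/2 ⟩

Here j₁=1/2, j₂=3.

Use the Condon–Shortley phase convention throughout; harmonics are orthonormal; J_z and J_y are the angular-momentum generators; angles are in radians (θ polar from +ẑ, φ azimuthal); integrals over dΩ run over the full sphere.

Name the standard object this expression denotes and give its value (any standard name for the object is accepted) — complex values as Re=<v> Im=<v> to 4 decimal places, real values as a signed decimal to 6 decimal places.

This is a Clebsch–Gordan (vector-coupling) coefficient.
triangle: 1!×0!×5!/7! = 120/5040
(j±m)!: 1!×0!×0!×6!×0!×5! = 86400
prefactor² = (2J+1)×Δ×N² = 86400/7
  k=0: +1/(0!×1!×0!×0!×0!×5!) = 1/120
Σ = 1/120  ⇒  CG² = 86400/7×(1/120)² = 6/7
CG = +√(6/7) = +0.925820

Clebsch–Gordan coefficient, +√(6/7) ≈ +0.925820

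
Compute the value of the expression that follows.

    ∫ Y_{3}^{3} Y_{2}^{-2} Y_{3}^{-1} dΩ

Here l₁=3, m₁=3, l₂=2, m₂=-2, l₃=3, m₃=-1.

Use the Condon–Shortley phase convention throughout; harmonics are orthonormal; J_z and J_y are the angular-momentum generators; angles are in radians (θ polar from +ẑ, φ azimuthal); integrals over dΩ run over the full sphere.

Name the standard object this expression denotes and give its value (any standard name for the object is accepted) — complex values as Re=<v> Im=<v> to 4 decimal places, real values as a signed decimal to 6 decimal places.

This is a Gaunt coefficient — the integral of a triple product of spherical harmonics over the sphere.
Rules hold: Σm=0, L=8 even, 1≤3≤5.
N = 7·5·7 = 245
Δ = 2!·4!·2!/9! = 1/3780
Racah Σ t=0..2: t=0:+1/24 t=1:−1/4 t=2:+1/24 = -1/6
⇒ 3j(3 2 3; 0 0 0)² = 4/105, sgn +1
Racah Σ t=0..0: t=0:+1/96 = 1/96
⇒ 3j(3 2 3; 3 -2 -1)² = 1/42, sgn +1
4πI² = N·(3j₀)²·(3jₘ)² = 2/9
I = +1·√(0.222222/4π) = 0.13298076

Gaunt coefficient, +0.132981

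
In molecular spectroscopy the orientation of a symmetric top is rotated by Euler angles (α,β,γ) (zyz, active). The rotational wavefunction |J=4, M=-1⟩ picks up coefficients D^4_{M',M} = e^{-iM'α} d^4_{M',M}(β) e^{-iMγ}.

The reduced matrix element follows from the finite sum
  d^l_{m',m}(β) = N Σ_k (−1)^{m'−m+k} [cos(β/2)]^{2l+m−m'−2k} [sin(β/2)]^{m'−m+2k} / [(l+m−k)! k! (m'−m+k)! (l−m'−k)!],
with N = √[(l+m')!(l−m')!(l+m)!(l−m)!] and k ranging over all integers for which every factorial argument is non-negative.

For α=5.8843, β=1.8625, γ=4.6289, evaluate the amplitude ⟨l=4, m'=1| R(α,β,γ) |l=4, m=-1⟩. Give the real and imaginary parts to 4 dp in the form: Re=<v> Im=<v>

Re=-0.0102 Im=0.0312

First d^4_{1,-1}(β=1.8625), then the phase factors e^{-i(1)α} and e^{-i(-1)γ}:
c=cos(1.862500/2)=0.596831, s=sin(1.862500/2)=0.802367; N=√[120·6·6·120]=720.000000
Admissible k: 0..3 (factorial args all ≥0)
  k=0: (−1)^2·720.0000/(72)·0.5968^6·0.8024^2 = +0.290975
  k=1: (−1)^3·720.0000/(24)·0.5968^4·0.8024^4 = -1.577682
  k=2: (−1)^4·720.0000/(48)·0.5968^2·0.8024^6 = +1.425712
  k=3: (−1)^5·720.0000/(720)·0.5968^0·0.8024^8 = -0.171784
d^4_{1,-1}(1.8625) = +0.290975 -1.577682 +1.425712 -0.171784 = -0.032779
D = (+0.921495+0.388391i)·(-0.032779)·(-0.083392-0.996517i) = -0.010168+0.031162i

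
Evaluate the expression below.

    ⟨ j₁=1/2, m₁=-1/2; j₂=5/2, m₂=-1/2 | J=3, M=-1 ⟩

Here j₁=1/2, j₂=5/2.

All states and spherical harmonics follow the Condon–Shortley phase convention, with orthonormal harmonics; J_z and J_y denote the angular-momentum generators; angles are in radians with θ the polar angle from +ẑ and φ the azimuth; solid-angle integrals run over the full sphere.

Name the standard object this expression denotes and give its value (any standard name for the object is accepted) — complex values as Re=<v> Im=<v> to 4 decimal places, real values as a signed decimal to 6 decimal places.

This is a Clebsch–Gordan (vector-coupling) coefficient.
triangle: 0!*1!*5!/7! = 120/5040
(j±m)!: 0!*1!*2!*3!*2!*4! = 576
prefactor² = (2J+1)*Δ*N² = 96
  k=0: +1/(0!*0!*1!*2!*0!*3!) = 1/12
Σ = 1/12  ⇒  CG² = 96*(1/12)² = 2/3
CG = +√(2/3) = +0.816497

Clebsch–Gordan coefficient, +√(2/3) ≈ +0.816497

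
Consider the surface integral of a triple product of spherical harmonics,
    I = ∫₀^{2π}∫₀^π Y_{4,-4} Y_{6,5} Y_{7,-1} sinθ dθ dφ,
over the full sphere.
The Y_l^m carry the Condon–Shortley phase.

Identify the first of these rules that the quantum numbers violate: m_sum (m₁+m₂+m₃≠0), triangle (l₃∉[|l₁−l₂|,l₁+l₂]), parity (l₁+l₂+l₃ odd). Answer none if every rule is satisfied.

Σmᵢ = 0  ✓
l₃∈[|l₁−l₂|,l₁+l₂]=[2,10], have l₃=7  ✓
Σlᵢ = 17 ⇒ odd  ✗

parity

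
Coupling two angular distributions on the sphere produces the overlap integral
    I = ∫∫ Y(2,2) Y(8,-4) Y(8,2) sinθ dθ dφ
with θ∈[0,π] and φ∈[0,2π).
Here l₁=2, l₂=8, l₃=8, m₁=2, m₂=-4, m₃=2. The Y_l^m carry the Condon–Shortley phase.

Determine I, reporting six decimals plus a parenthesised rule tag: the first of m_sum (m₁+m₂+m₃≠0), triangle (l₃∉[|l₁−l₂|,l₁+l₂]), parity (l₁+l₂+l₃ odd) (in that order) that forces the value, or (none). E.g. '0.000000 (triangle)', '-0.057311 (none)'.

-0.170580 (none)

Checks pass: Σm=0; 18 even; l₃=8∈[6,10].
(2·2+1)(2·8+1)(2·8+1) = 1445
Δ: 2! 2! 14! / 19! → 1/348840
sum: t=0:+1/116121600 t=1:−1/25401600 t=2:+1/116121600 = -1/45158400
3j²(2 8 8; 0 0 0) = Δ·Π!·Σ² = 24/1615  (sign -1)
sum: t=0:+1/348364800 = 1/348364800
3j²(2 8 8; 2 -4 2) = Δ·Π!·Σ² = 11/646  (sign +1)
combine: 4πI² = 1445·24/1615·11/646 = 132/361
take √, sign -1: I = -0.17058013
No selection rule forces the value: the integral is nonzero (none).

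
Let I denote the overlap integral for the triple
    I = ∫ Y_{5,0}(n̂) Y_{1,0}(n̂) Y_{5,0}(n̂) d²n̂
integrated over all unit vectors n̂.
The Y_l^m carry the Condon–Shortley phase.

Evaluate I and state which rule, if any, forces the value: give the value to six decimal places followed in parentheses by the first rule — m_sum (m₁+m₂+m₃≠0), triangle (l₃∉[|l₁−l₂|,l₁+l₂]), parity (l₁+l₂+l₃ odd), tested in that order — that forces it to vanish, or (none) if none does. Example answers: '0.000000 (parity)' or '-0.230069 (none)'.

0.000000 (parity)

Σlᵢ=11 odd — θ-integrand is odd under cosθ→−cosθ; I=0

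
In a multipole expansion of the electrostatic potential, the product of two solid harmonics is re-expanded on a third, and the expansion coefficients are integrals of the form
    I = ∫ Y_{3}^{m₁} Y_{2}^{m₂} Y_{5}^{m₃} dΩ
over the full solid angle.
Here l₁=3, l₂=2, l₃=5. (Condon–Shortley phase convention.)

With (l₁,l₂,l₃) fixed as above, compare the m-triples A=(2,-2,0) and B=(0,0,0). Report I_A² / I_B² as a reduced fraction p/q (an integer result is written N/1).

l's match ⇒ only the (l;m) 3-j factors differ between A and B.
A: triangle coeff Δ(3,2,5) = 1/2310; Σ_t [0,0]: t=0:+1/2880 = 1/2880; (3j)²=1/462 [(3 2 5; 2 -2 0)], sign=-1
B: triangle coeff Δ(3,2,5) = 1/2310; Σ_t [0,0]: t=0:+1/144 = 1/144; (3j)²=10/231 [(3 2 5; 0 0 0)], sign=-1
I_A²/I_B² = (1/462)/(10/231) = 1/20

1/20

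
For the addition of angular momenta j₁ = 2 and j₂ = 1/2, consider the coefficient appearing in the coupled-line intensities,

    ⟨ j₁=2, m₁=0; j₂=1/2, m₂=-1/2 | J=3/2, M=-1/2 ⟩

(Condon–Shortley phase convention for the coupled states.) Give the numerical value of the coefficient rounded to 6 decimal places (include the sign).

+√(2/5) ≈ +0.632456

√[4·1!3!0!/5! · 2!2!0!1!1!2!] = √(8/5)
  +(−1)^0/∏(0,1,2,0,1,0)! = 1/2  (running 1/2)
⟨..|..⟩ = √(8/5)·(1/2) = +0.632456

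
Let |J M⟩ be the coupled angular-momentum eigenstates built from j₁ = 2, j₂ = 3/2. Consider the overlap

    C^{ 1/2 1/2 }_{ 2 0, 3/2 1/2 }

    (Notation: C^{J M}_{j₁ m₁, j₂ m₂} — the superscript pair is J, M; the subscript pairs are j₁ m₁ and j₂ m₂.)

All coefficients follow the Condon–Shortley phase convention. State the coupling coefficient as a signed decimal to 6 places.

+√(1/5) ≈ +0.447214

triangle: 3!×1!×0!/5! = 6/120
(j±m)!: 2!×2!×2!×1!×1!×0! = 8
prefactor² = (2J+1)×Δ×N² = 4/5
  k=2: +1/(2!×1!×0!×0!×1!×0!) = 1/2
Σ = 1/2  ⇒  CG² = 4/5×(1/2)² = 1/5
CG = +√(1/5) = +0.447214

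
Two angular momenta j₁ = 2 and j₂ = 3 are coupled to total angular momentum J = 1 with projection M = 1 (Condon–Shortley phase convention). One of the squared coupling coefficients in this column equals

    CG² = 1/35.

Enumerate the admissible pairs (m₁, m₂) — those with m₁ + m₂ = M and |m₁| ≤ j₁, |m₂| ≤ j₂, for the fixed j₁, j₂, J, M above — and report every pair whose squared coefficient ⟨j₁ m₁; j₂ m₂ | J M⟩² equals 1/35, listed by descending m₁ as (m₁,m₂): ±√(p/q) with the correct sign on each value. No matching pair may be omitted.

(2,-1): +√(1/35)

Admissible pairs with m₁+m₂ = M = 1: (-2,3), (-1,2), (0,1), (1,0), (2,-1)
  (m₁,m₂)=(2,-1): CG² = 1/35, CG = +√(1/35)   ← matches the target
  (m₁,m₂)=(1,0): CG² = 3/35, CG = −√(3/35)
  (m₁,m₂)=(0,1): CG² = 6/35, CG = +√(6/35)
  (m₁,m₂)=(-1,2): CG² = 2/7, CG = −√(2/7)
  (m₁,m₂)=(-2,3): CG² = 3/7, CG = +√(3/7)
Pairs with CG² = 1/35: (2,-1): +√(1/35)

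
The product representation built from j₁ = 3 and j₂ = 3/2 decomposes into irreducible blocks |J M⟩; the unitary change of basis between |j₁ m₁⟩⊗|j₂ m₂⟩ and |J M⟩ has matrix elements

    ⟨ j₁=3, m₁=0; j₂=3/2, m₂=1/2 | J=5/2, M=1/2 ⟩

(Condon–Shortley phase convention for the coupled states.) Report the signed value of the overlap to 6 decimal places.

j₁+j₂−J=2  J+j₁−j₂=4  J−j₁+j₂=1  j₁+j₂+J+1=8
(j₁±m₁, j₂±m₂, J±M) = (3,3,2,1,3,2)
P² = 216/35
sum k=1..2:
  [1] −1/4 = -1/4
  [2] +1/12 = 1/12
S = -1/6
C² = P²·S² = 6/35 ; C = -0.414039

−√(6/35) ≈ -0.414039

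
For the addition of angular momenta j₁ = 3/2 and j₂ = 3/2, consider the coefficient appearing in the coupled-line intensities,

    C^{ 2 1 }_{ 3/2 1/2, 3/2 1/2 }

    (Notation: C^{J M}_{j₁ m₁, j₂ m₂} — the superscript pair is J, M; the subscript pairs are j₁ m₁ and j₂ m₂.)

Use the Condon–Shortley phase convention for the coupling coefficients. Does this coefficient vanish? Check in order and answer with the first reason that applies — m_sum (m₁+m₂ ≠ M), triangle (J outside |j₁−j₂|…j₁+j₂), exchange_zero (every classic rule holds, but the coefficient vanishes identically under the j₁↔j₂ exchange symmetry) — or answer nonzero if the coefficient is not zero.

m-sum: m₁+m₂ = 1/2+1/2 = 1, M = 1  ✓
triangle: |j₁−j₂| = 0 ≤ J = 2 ≤ j₁+j₂ = 3  ✓
exchange: j₁=j₂ and m₁=m₂, and (−1)^(j₁+j₂−J) = (−1)^1 = −1 forces ⟨j₁m₁;j₂m₂|JM⟩ = −⟨j₂m₂;j₁m₁|JM⟩ = −⟨j₁m₁;j₂m₂|JM⟩ ⇒ the coefficient vanishes identically
Racah sum check: Σ_k collapses to 0 ⇒ CG = 0

exchange_zero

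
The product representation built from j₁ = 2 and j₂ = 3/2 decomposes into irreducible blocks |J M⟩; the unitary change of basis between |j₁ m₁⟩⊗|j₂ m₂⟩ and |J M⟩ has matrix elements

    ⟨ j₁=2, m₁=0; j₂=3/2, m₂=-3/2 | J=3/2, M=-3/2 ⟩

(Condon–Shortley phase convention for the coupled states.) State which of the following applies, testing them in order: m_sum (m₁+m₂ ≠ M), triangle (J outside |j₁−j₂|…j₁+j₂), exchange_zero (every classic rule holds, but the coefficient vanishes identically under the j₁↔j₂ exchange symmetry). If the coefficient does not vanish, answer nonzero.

m-sum: m₁+m₂ = 0+(-3/2) = -3/2, M = -3/2  ✓
triangle: |j₁−j₂| = 1/2 ≤ J = 3/2 ≤ j₁+j₂ = 7/2  ✓
exchange: j₁≠j₂ or m₁≠m₂ — the exchange symmetry imposes no constraint here
value check: CG = +√(1/5) = +0.447214 ≠ 0

nonzero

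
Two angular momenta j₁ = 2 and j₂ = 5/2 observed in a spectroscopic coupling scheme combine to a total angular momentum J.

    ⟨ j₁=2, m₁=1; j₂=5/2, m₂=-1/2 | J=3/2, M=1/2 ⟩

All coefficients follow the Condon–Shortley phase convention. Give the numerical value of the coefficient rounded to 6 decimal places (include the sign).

-0.487950  (= −√(5/21))

√[4·3!1!2!/7! · 3!1!2!3!2!1!] = √(48/35)
  +(−1)^0/∏(0,3,1,2,0,0)! = 1/12  (running 1/12)
  +(−1)^1/∏(1,2,0,1,1,1)! = -1/2  (running -5/12)
⟨..|..⟩ = √(48/35)·(-5/12) = -0.487950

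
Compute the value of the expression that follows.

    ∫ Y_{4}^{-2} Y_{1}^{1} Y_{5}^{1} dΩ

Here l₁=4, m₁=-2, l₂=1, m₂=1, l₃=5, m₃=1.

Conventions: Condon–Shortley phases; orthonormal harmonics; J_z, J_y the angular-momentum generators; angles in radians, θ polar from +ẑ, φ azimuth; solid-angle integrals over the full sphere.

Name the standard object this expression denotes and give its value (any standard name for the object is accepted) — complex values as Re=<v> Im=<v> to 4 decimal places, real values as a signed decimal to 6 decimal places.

Gaunt coefficient, -0.120286

This is a Gaunt coefficient — the integral of a triple product of spherical harmonics over the sphere.
m-sum 0 ✓  L=10 even ✓  3≤5≤5 ✓
Π(2lᵢ+1) = 9×3×11 = 297
triangle coeff Δ(4,1,5) = 1/495
Σ_t [0,0]: t=0:+1/576 = 1/576
(3j)²=5/99 [(4 1 5; 0 0 0)], sign=-1
Σ_t [0,0]: t=0:+1/2880 = 1/2880
(3j)²=2/165 [(4 1 5; -2 1 1)], sign=+1
⇒ 4πI² = 2/11
I = (-1)√(2/11/(4π)) = -0.12028562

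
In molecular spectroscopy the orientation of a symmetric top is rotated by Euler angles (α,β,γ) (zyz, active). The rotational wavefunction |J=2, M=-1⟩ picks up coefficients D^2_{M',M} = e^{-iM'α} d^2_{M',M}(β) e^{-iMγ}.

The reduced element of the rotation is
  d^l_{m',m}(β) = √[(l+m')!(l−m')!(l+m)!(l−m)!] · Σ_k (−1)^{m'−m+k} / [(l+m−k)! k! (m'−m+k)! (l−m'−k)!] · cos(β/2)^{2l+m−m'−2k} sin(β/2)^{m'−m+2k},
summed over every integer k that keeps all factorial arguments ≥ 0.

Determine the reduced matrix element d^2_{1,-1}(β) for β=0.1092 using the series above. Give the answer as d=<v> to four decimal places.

d^2_{1,-1}(β=0.1092) via the finite sum:
With c≡cos(β/2)=0.998510 and s≡sin(β/2)=0.054573, N=[6·1·1·6]^{1/2}=6.000000
k∈{0,1} keeps every argument non-negative
  k=0: (−1)^2·6.0000/(2)·0.9985^2·0.0546^2 = +0.008908
  k=1: (−1)^3·6.0000/(6)·0.9985^0·0.0546^4 = -0.000009
d^2_{1,-1}(0.1092) = +0.008908 -0.000009 = +0.008899

d=0.0089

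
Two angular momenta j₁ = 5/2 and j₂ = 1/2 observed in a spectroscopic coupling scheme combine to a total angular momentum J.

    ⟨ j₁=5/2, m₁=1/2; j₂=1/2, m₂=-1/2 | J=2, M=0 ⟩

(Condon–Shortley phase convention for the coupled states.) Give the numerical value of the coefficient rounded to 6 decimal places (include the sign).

√[5·1!4!0!/6! · 3!2!0!1!2!2!] = √(8)
  +(−1)^0/∏(0,1,2,0,2,0)! = 1/4  (running 1/4)
⟨..|..⟩ = √(8)·(1/4) = +0.707107

+0.707107  (= +√(1/2))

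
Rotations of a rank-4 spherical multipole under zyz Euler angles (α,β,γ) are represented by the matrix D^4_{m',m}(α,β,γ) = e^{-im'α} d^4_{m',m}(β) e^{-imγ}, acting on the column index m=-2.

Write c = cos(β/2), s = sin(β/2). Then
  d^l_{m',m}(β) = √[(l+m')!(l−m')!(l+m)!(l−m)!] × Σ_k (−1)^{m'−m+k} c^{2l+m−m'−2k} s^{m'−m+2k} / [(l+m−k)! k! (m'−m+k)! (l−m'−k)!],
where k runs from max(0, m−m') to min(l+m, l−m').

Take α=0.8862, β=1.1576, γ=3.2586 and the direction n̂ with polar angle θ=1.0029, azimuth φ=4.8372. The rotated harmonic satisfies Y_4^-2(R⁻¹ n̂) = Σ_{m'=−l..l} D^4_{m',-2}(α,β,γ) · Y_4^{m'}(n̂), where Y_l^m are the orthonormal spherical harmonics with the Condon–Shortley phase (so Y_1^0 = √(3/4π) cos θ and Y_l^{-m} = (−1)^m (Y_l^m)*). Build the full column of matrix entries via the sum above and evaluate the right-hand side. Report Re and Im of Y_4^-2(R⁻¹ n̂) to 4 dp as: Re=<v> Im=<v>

Re=-0.0355 Im=0.0823

Need the full column D^4_{m',-2} for m'=−4..4 at α=0.8862, β=1.1576, γ=3.2586.
cos(β/2)=0.837120, sin(β/2)=0.547020
d^4_{-4,-2}: single k=2 term ⇒ +0.544892;  D = -0.437958-0.324192i
d^4_{-3,-2}: k∈[1..2] ⇒ +0.589630 -0.755322 = -0.165692;  D = +0.160582-0.040829i
d^4_{-2,-2}: k∈[0..2] ⇒ +0.241157 -1.235699 +0.659559 = -0.334983;  D = +0.141353-0.303698i
d^4_{-1,-2}: k∈[0..2] ⇒ -0.668578 +1.427424 -0.406343 = +0.352503;  D = +0.153511+0.317321i
d^4_{0,-2}: k∈[0..2] ⇒ +0.976906 -1.112378 +0.178121 = +0.042649;  D = +0.041486+0.009890i
d^4_{1,-2}: k∈[0..2] ⇒ -0.951616 +0.609515 -0.052053 = -0.394155;  D = -0.313258+0.239222i
d^4_{2,-2}: k∈[0..2] ⇒ +0.659559 -0.225307 +0.008017 = +0.442269;  D = +0.014332-0.442037i
d^4_{3,-2}: k∈[0..1] ⇒ -0.322525 +0.045906 = -0.276618;  D = +0.208508+0.181775i
d^4_{4,-2}: single k=0 term ⇒ +0.099351;  D = -0.097932+0.016729i
Y_4^{m'}(θ=1.0029,φ=4.8372) and Σ D·Y over m':
  (-0.4380-0.3242i)·(+0.1962-0.1070i)  (+0.1606-0.0408i)·(-0.1475-0.3754i)  (+0.1414-0.3037i)·(-0.2362+0.0602i)  (+0.1535+0.3173i)·(-0.0260-0.2075i)  (+0.0415+0.0099i)·(-0.2909+0.0000i)  (-0.3133+0.2392i)·(+0.0260-0.2075i)  (+0.0143-0.4420i)·(-0.2362-0.0602i)  (+0.2085+0.1818i)·(+0.1475-0.3754i)  (-0.0979+0.0167i)·(+0.1962+0.1070i)
Y_4^-2(R⁻¹ n̂) = -0.035488+0.082321i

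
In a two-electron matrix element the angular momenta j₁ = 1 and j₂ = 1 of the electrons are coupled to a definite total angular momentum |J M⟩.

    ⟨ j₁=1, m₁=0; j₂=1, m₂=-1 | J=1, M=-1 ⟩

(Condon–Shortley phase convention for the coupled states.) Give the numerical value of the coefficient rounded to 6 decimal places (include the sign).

j₁+j₂−J=1  J+j₁−j₂=1  J−j₁+j₂=1  j₁+j₂+J+1=4
(j₁±m₁, j₂±m₂, J±M) = (1,1,0,2,0,2)
P² = 1/2
sum k=0..0:
  [0] +1/1 = 1
S = 1
C² = P²·S² = 1/2 ; C = +0.707107

+√(1/2) ≈ +0.707107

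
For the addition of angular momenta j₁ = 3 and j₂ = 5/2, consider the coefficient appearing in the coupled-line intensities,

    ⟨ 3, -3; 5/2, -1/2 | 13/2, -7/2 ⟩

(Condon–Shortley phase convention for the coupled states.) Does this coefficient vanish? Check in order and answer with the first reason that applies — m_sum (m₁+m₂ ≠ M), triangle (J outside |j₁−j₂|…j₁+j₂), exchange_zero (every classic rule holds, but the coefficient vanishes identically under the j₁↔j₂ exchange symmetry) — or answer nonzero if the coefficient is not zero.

triangle

m-sum: m₁+m₂ = -3+(-1/2) = -7/2, M = -7/2  ✓
triangle: need |j₁−j₂| ≤ J ≤ j₁+j₂, i.e. J ∈ [1/2, 11/2]; J = 13/2 is outside ✗ ⇒ coefficient is 0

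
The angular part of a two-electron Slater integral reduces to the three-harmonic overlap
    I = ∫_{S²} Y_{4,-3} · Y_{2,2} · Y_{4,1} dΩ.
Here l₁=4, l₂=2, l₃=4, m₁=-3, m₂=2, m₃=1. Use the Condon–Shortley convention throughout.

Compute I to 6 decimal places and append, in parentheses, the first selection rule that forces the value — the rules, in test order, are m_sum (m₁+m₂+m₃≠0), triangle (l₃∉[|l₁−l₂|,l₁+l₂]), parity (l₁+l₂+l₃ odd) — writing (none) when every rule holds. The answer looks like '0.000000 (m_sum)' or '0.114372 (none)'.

m-sum 0 ✓  L=10 even ✓  2≤4≤6 ✓
Π(2lᵢ+1) = 9×5×9 = 405
triangle coeff Δ(4,2,4) = 1/13860
Σ_t [0,2]: t=0:+1/192 t=1:−1/36 t=2:+1/192 = -5/288
(3j)²=20/693 [(4 2 4; 0 0 0)], sign=-1
Σ_t [2,2]: t=2:+1/480 = 1/480
(3j)²=3/110 [(4 2 4; -3 2 1)], sign=-1
⇒ 4πI² = 270/847
I = (+1)√(270/847/(4π)) = 0.15927046
No selection rule forces the value: the integral is nonzero (none).

0.159270 (none)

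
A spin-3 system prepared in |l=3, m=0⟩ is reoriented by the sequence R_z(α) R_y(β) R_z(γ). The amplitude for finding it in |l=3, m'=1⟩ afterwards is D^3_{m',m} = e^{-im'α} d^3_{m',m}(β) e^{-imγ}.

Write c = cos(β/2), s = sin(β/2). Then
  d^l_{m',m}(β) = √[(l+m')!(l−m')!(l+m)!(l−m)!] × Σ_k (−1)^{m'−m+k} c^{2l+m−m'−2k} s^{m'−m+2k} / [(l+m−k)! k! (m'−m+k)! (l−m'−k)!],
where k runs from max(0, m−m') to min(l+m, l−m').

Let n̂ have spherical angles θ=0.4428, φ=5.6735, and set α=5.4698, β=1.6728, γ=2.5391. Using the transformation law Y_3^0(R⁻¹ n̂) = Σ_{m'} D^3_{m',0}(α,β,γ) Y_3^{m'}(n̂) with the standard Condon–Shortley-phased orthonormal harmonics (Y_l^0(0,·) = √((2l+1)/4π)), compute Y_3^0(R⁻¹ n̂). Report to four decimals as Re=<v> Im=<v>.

Re=-0.3000 Im=0.0000

Need the full column D^3_{m',0} for m'=−3..3 at α=5.4698, β=1.6728, γ=2.5391.
cos(β/2)=0.670139, sin(β/2)=0.742235
d^3_{-3,0}: single k=3 term ⇒ +0.550345;  D = -0.420417-0.355146i
d^3_{-2,0}: k∈[2..3] ⇒ +0.608561 -0.746547 = -0.137986;  D = +0.007720+0.137770i
d^3_{-1,0}: k∈[1..3] ⇒ +0.347502 -1.278887 +0.522955 = -0.408430;  D = -0.280609+0.296772i
d^3_{0,0}: k∈[0..3] ⇒ +0.090571 -0.999968 +1.226703 -0.167205 = +0.150101;  D = +0.150101+0.000000i
d^3_{1,0}: k∈[0..2] ⇒ -0.347502 +1.278887 -0.522955 = +0.408430;  D = +0.280609+0.296772i
d^3_{2,0}: k∈[0..1] ⇒ +0.608561 -0.746547 = -0.137986;  D = +0.007720-0.137770i
d^3_{3,0}: single k=0 term ⇒ -0.550345;  D = +0.420417-0.355146i
Y_3^{m'}(θ=0.4428,φ=5.6735) and Σ D·Y over m':
  (-0.4204-0.3551i)·(-0.0084+0.0317i)  (+0.0077+0.1378i)·(+0.0584+0.1592i)  (-0.2806+0.2968i)·(+0.3499+0.2444i)  (+0.1501+0.0000i)·(+0.3649+0.0000i)  (+0.2806+0.2968i)·(-0.3499+0.2444i)  (+0.0077-0.1378i)·(+0.0584-0.1592i)  (+0.4204-0.3551i)·(+0.0084+0.0317i)
Y_3^0(R⁻¹ n̂) = -0.300019+0.000000i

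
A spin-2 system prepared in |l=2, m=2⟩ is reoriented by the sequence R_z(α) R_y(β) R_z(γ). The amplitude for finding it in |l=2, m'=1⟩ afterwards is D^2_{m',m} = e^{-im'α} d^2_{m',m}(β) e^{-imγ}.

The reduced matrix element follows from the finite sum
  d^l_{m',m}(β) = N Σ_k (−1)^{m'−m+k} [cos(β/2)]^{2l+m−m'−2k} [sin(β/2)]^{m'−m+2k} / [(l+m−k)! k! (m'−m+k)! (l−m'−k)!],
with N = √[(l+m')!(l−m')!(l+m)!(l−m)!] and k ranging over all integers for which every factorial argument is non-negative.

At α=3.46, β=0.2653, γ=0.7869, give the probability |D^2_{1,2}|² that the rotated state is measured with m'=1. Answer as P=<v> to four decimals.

P=0.0664

D^2_{1,2}(3.4600,0.2653,0.7869) = e^{-i·1·3.4600}·d^2_{1,2}(0.2653)·e^{-i·2·0.7869}. Compute d first:
With c≡cos(β/2)=0.991215 and s≡sin(β/2)=0.132261, N=[6·1·24·1]^{1/2}=12.000000
Admissible k: 1..1 (factorial args all ≥0)
  k=1: (−1)^0·12.0000/(6)·0.9912^3·0.1323^1 = +0.257612
d^2_{1,2}(0.2653) = +0.257612
|D^2_{1,2}|² = |d^2_{1,2}(β)|² = (+0.257612)² = 0.066364 (the z-rotation phases have unit modulus)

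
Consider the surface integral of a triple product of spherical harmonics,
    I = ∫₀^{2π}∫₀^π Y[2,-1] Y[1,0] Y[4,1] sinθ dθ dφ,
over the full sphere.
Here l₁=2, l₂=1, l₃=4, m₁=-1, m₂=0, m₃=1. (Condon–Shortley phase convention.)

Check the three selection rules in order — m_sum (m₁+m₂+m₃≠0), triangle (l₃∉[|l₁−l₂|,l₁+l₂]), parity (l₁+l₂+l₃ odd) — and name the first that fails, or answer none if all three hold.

triangle

m₁+m₂+m₃ = -1 + 0 + 1 = 0  ✓
triangle: need |l₁−l₂| ≤ l₃ ≤ l₁+l₂ = [1,3]; l₃=4 is outside  ✗
parity: l₁+l₂+l₃ = 7 is odd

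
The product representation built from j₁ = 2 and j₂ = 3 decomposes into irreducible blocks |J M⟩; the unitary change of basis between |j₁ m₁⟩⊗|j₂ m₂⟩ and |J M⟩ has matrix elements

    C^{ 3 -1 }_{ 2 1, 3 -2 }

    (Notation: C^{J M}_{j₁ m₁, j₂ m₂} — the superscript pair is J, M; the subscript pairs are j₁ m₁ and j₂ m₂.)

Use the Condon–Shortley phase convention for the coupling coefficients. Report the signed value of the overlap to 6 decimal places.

√[7·2!2!4!/9! · 3!1!1!5!2!4!] = √(64)
  +(−1)^0/∏(0,2,1,1,1,3)! = 1/12  (running 1/12)
  +(−1)^1/∏(1,1,0,0,2,4)! = -1/48  (running 1/16)
⟨..|..⟩ = √(64)·(1/16) = +0.500000

+√(1/4) ≈ +0.500000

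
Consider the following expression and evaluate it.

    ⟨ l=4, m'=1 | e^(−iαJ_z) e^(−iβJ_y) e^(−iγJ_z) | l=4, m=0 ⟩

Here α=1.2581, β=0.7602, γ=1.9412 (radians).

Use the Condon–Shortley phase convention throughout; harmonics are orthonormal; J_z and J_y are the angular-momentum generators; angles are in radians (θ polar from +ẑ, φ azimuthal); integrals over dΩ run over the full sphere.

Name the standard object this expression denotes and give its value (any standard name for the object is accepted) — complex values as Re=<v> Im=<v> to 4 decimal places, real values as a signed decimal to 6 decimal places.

Wigner D-matrix element, Re=-0.0581 Im=0.1796

This is a Wigner D-matrix element — the rotation-matrix element ⟨l m'| R(α,β,γ) |l m⟩ in the angular-momentum basis.
Split into d^4_{1,0}(β=0.7602) × two z-phases.
Half-angle: c=0.928628, s=0.371013. N=√(120·6·24·24)=643.987578
The bounds max(0,m−m')=0 and min(l+m,l−m')=3 give 4 terms
  k=0: (−1)^1·643.9876/(144)·0.9286^7·0.3710^1 = -0.988088
  k=1: (−1)^2·643.9876/(24)·0.9286^5·0.3710^3 = +0.946330
  k=2: (−1)^3·643.9876/(24)·0.9286^3·0.3710^5 = -0.151056
  k=3: (−1)^4·643.9876/(144)·0.9286^1·0.3710^7 = +0.004019
d^4_{1,0}(0.7602) = -0.988088 +0.946330 -0.151056 +0.004019 = -0.188795
Phases: e^{-i·(1)·1.2581}=+0.307625-0.951508i, e^{-i·(0)·1.9412}=+1.000000+0.000000i ⇒ D=-0.058078+0.179640i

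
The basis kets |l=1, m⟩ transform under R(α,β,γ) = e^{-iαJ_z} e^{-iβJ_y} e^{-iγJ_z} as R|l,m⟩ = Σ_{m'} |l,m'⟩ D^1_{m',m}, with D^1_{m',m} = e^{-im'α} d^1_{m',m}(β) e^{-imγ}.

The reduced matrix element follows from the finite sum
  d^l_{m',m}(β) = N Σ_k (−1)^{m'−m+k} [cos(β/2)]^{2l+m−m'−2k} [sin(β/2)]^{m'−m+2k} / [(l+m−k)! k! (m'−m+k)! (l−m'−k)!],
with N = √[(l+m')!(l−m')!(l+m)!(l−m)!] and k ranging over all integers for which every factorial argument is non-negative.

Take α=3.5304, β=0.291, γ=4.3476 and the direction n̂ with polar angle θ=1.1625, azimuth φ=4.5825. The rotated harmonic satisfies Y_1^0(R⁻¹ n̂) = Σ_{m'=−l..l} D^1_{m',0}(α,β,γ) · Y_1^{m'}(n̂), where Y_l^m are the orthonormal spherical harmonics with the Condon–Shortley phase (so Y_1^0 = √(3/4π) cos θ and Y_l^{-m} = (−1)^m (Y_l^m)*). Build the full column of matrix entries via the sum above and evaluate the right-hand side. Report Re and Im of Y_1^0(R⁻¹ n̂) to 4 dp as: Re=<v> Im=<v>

Re=0.2496 Im=0.0000

Need the full column D^1_{m',0} for m'=−1..1 at α=3.5304, β=0.2910, γ=4.3476.
cos(β/2)=0.989434, sin(β/2)=0.144987
d^1_{-1,0}: single k=1 term ⇒ +0.202876;  D = -0.187734-0.076907i
d^1_{0,0}: k∈[0..1] ⇒ +0.978979 -0.021021 = +0.957957;  D = +0.957957+0.000000i
d^1_{1,0}: single k=0 term ⇒ -0.202876;  D = +0.187734-0.076907i
Y_1^{m'}(θ=1.1625,φ=4.5825) and Σ D·Y over m':
  (-0.1877-0.0769i)·(-0.0411+0.3144i)  (+0.9580+0.0000i)·(+0.1940+0.0000i)  (+0.1877-0.0769i)·(+0.0411+0.3144i)
Y_1^0(R⁻¹ n̂) = +0.249625+0.000000i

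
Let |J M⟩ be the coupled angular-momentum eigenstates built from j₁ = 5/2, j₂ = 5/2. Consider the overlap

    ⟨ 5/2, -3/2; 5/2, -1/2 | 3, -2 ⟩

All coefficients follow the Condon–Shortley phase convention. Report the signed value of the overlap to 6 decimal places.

-0.288675  (= −√(1/12))

√[7·2!3!3!/9! · 1!4!2!3!1!5!] = √(48)
  +(−1)^1/∏(1,1,3,1,0,2)! = -1/12  (running -1/12)
  +(−1)^2/∏(2,0,2,0,1,3)! = 1/24  (running -1/24)
⟨..|..⟩ = √(48)·(-1/24) = -0.288675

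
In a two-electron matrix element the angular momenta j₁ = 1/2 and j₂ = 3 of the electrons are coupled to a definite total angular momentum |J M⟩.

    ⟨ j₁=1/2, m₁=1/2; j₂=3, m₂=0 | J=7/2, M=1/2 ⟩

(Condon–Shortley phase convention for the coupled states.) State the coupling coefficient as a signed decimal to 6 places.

triangle: 0!·1!·6!/8! = 720/40320
(j±m)!: 1!·0!·3!·3!·4!·3! = 5184
prefactor² = (2J+1)·Δ·N² = 5184/7
  k=0: +1/(0!·0!·0!·3!·1!·3!) = 1/36
Σ = 1/36  ⇒  CG² = 5184/7·(1/36)² = 4/7
CG = +√(4/7) = +0.755929

+√(4/7) ≈ +0.755929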